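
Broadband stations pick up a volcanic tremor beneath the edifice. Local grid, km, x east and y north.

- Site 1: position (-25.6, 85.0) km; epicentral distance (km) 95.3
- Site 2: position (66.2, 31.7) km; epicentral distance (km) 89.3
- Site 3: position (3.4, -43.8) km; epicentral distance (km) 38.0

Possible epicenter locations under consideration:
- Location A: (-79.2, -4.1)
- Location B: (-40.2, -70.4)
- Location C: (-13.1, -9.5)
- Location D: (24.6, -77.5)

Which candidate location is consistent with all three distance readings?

For each candidate, compare |candidate − station| to the reported distance:
Location A: residuals Site 1 8.7, Site 2 60.4, Site 3 53.6 → max 60.4 km
Location B: residuals Site 1 60.8, Site 2 58.2, Site 3 13.1 → max 60.8 km
Location C: residuals Site 1 0.0, Site 2 0.1, Site 3 0.1 → max 0.1 km
Location D: residuals Site 1 74.8, Site 2 27.6, Site 3 1.8 → max 74.8 km
Only Location C has all residuals ≈ 0.

Location C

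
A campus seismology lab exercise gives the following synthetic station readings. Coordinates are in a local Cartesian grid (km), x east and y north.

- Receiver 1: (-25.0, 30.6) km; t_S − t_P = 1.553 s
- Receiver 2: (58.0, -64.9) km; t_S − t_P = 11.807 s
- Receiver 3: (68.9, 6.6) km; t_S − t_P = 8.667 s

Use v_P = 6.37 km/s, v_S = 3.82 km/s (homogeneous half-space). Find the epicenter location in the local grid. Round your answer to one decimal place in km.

(-12.1, 23.3)

Distance from S−P lag: d = Δt · v_P v_S / (v_P − v_S) = Δt · (6.37·3.82)/(6.37−3.82) ≈ 9.5425·Δt.
So d_Receiver 1 = 14.82, d_Receiver 2 = 112.67, d_Receiver 3 = 82.70 km.
Circle about each station: (x + 25.0)² + (y − 30.6)² = 14.82²; (x − 58.0)² + (y + 64.9)² = 112.67²; (x − 68.9)² + (y − 6.6)² = 82.70².
Subtracting the Receiver 1 equation from the Receiver 2 and Receiver 3 equations removes the quadratic terms:
166.0 x − 191.0 y = -6460.25
187.8 x − 48.0 y = -3390.25
Solving the 2×2 system: x ≈ -12.1, y ≈ 23.3 km.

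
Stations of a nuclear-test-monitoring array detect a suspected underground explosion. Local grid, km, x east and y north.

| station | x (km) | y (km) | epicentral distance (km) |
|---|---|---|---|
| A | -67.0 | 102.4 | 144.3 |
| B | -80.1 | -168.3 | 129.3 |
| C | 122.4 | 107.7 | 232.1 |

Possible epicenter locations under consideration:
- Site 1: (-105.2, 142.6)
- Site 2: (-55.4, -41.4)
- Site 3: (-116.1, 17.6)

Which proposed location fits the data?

For each candidate, compare |candidate − station| to the reported distance:
Site 1: residuals A 88.8, B 182.6, C 1.8 → max 182.6 km
Site 2: residuals A 0.0, B 0.0, C 0.1 → max 0.1 km
Site 3: residuals A 46.3, B 60.1, C 22.9 → max 60.1 km
Only Site 2 has all residuals ≈ 0.

Site 2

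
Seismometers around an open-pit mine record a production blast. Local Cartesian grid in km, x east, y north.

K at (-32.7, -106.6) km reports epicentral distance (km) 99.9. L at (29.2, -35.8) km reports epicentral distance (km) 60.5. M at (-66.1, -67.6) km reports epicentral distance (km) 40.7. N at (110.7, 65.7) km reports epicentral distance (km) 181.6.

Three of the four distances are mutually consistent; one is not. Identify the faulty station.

Solve using three stations at a time. Using L, M, N (subtract circle equations pairwise → linear system) gives (x, y) ≈ (-29.7, -49.4).
Distances from that point to each station vs reported:
  K: calculated 57.2 vs reported 99.9 → residual 42.7 km
  L: calculated 60.5 vs reported 60.5 → residual 0.0 km
  M: calculated 40.7 vs reported 40.7 → residual 0.0 km
  N: calculated 181.6 vs reported 181.6 → residual 0.0 km
L, M, N are mutually consistent (residuals ≈ 0); K is off by 42.7 km.

K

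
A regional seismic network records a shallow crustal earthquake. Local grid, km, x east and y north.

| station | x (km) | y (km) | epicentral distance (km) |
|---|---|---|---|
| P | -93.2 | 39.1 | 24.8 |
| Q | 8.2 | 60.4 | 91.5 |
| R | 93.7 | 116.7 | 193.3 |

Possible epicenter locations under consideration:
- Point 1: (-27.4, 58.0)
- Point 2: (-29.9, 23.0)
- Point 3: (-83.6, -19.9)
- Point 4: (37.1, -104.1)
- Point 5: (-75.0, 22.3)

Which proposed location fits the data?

Point 5

For each candidate, compare |candidate − station| to the reported distance:
Point 1: residuals P 43.7, Q 55.8, R 58.7 → max 58.7 km
Point 2: residuals P 40.5, Q 38.1, R 38.2 → max 40.5 km
Point 3: residuals P 35.0, Q 30.5, R 30.5 → max 35.0 km
Point 4: residuals P 168.8, Q 75.5, R 34.6 → max 168.8 km
Point 5: residuals P 0.0, Q 0.0, R 0.0 → max 0.0 km
Only Point 5 has all residuals ≈ 0.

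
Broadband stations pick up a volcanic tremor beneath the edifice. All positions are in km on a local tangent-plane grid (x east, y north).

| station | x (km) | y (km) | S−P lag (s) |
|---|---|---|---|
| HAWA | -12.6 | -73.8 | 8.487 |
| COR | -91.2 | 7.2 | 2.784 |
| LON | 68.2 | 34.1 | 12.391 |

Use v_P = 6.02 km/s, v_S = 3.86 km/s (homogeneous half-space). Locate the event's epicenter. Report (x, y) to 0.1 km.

(-61.5, 3.3)

Distance from S−P lag: d = Δt · v_P v_S / (v_P − v_S) = Δt · (6.02·3.86)/(6.02−3.86) ≈ 10.7580·Δt.
So d_HAWA = 91.30, d_COR = 29.95, d_LON = 133.30 km.
Circle about each station: (x + 12.6)² + (y + 73.8)² = 91.30²; (x + 91.2)² + (y − 7.2)² = 29.95²; (x − 68.2)² + (y − 34.1)² = 133.30².
Subtracting pairs of circle equations eliminates x²+y² and gives linear equations (the radical axes):
-157.2 x + 162.0 y = 10202.77
161.6 x + 215.8 y = -9224.35
Solving the 2×2 system: x ≈ -61.5, y ≈ 3.3 km.
Check against HAWA (with the unrounded x, y): √((x + 12.6)²+(y + 73.8)²) = 91.30 ≈ 91.30 km. ✓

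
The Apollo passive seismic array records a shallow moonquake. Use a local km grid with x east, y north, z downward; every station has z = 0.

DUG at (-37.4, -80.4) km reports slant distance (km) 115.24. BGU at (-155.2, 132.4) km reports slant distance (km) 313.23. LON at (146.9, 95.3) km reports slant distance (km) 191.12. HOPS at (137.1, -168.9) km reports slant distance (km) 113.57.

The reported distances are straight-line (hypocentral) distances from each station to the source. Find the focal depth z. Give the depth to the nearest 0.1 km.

Each station gives a sphere (x−x_i)² + (y−y_i)² + z² = d_i² (stations at z=0).
Subtracting the DUG sphere from BGU and LON: z² cancels, leaving linear equations in x and y:
-235.6 x + 425.6 y = -51078.90
368.6 x + 351.4 y = -447.82
Solving: x ≈ 74.097, y ≈ -78.998 km (keep extra digits for the depth step; rounded: 74.1, -79.0).
Then from the DUG sphere: z² = 115.24² − (x + 37.4)² − (y + 80.4)² with x = 74.097, y = -78.998, so z ≈ 29.098 ≈ 29.1 km.
Check against HOPS (with the unrounded solution): distance 113.57 ≈ 113.57 km. ✓

z ≈ 29.1 km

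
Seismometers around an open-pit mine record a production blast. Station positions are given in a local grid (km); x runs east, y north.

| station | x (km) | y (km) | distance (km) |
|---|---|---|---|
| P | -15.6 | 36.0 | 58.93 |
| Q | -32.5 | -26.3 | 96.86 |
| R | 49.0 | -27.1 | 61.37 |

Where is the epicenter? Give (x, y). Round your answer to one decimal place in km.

Circle about each station: (x + 15.6)² + (y − 36.0)² = 58.93²; (x + 32.5)² + (y + 26.3)² = 96.86²; (x − 49.0)² + (y + 27.1)² = 61.37².
Subtracting the P equation from the Q and R equations removes the quadratic terms:
-33.8 x − 124.6 y = -5700.53
129.2 x − 126.2 y = 1302.52
Solving the 2×2 system: x ≈ 43.3, y ≈ 34.0 km.
Check against P (with the unrounded x, y): √((x + 15.6)²+(y − 36.0)²) = 58.93 ≈ 58.93 km. ✓

43.3 km east, 34.0 km north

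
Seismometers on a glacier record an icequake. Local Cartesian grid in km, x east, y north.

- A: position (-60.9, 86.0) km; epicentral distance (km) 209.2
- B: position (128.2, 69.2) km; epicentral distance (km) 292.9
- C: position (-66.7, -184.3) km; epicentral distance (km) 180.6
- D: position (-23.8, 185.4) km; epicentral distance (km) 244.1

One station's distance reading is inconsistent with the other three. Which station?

A

Solve using three stations at a time. Using B, C, D (subtract circle equations pairwise → linear system) gives (x, y) ≈ (-149.5, -23.8).
Distances from that point to each station vs reported:
  A: calculated 141.1 vs reported 209.2 → residual 68.1 km
  B: calculated 292.9 vs reported 292.9 → residual 0.0 km
  C: calculated 180.6 vs reported 180.6 → residual 0.0 km
  D: calculated 244.1 vs reported 244.1 → residual 0.0 km
B, C, D are mutually consistent (residuals ≈ 0); A is off by 68.1 km.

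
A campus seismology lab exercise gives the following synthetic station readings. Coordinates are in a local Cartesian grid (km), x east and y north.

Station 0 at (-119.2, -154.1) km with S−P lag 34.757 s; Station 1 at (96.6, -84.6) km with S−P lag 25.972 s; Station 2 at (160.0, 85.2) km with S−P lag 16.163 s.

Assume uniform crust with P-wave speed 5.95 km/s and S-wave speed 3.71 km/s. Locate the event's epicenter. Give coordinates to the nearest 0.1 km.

19.0 km east, 159.3 km north

Distance from S−P lag: d = Δt · v_P v_S / (v_P − v_S) = Δt · (5.95·3.71)/(5.95−3.71) ≈ 9.8547·Δt.
So d_Station 0 = 342.52, d_Station 1 = 255.95, d_Station 2 = 159.28 km.
Circle about each station: (x + 119.2)² + (y + 154.1)² = 342.52²; (x − 96.6)² + (y + 84.6)² = 255.95²; (x − 160.0)² + (y − 85.2)² = 159.28².
Subtracting pairs of circle equations eliminates x²+y² and gives linear equations (the radical axes):
431.6 x + 139.0 y = 30342.82
558.4 x + 478.6 y = 86853.42
Solving the 2×2 system: x ≈ 19.0, y ≈ 159.3 km.
Check against Station 0 (with the unrounded x, y): √((x + 119.2)²+(y + 154.1)²) = 342.53 ≈ 342.52 km. ✓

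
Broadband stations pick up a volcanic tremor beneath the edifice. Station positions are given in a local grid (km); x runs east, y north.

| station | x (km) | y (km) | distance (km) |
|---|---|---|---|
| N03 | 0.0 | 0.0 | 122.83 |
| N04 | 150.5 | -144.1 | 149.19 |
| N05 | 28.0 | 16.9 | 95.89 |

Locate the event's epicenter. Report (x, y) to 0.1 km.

x ≈ 122.8 km, y ≈ 2.5 km

Circle about each station: x² + y² = 122.83²; (x − 150.5)² + (y + 144.1)² = 149.19²; (x − 28.0)² + (y − 16.9)² = 95.89².
Subtracting pairs of circle equations eliminates x²+y² and gives linear equations (the radical axes):
301.0 x − 288.2 y = 36244.61
56.0 x + 33.8 y = 6961.93
Solving the 2×2 system: x ≈ 122.8, y ≈ 2.5 km.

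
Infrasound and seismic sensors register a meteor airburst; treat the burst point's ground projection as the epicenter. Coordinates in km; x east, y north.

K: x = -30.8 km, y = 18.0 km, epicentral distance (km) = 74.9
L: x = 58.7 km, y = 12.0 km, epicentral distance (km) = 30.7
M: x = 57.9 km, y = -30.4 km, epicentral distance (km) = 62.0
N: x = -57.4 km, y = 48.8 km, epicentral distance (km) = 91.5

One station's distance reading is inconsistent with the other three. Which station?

K

Solve using three stations at a time. Using L, M, N (subtract circle equations pairwise → linear system) gives (x, y) ≈ (31.1, 25.5).
Distances from that point to each station vs reported:
  K: calculated 62.4 vs reported 74.9 → residual 12.5 km
  L: calculated 30.7 vs reported 30.7 → residual 0.0 km
  M: calculated 62.0 vs reported 62.0 → residual 0.0 km
  N: calculated 91.5 vs reported 91.5 → residual 0.0 km
L, M, N are mutually consistent (residuals ≈ 0); K is off by 12.5 km.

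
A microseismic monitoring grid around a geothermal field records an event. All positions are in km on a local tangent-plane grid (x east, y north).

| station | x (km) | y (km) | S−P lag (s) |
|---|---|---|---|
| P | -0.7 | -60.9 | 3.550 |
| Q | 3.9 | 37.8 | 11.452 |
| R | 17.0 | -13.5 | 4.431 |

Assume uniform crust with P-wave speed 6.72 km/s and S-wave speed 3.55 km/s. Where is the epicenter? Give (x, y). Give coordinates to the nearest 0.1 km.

21.8 km east, -46.5 km north

Distance from S−P lag: d = Δt · v_P v_S / (v_P − v_S) = Δt · (6.72·3.55)/(6.72−3.55) ≈ 7.5256·Δt.
So d_P = 26.72, d_Q = 86.18, d_R = 33.35 km.
Circle about each station: (x + 0.7)² + (y + 60.9)² = 26.72²; (x − 3.9)² + (y − 37.8)² = 86.18²; (x − 17.0)² + (y + 13.5)² = 33.35².
Subtracting pairs of circle equations eliminates x²+y² and gives linear equations (the radical axes):
9.2 x + 197.4 y = -8978.28
35.4 x + 94.8 y = -3636.31
Solving the 2×2 system: x ≈ 21.8, y ≈ -46.5 km.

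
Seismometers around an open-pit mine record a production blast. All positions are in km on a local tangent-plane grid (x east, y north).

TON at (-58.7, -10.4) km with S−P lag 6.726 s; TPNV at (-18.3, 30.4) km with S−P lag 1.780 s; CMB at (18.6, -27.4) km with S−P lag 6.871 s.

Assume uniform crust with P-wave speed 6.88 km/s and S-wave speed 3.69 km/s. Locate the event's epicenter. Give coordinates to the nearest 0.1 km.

Distance from S−P lag: d = Δt · v_P v_S / (v_P − v_S) = Δt · (6.88·3.69)/(6.88−3.69) ≈ 7.9584·Δt.
So d_TON = 53.53, d_TPNV = 14.17, d_CMB = 54.68 km.
Circle about each station: (x + 58.7)² + (y + 10.4)² = 53.53²; (x + 18.3)² + (y − 30.4)² = 14.17²; (x − 18.6)² + (y + 27.4)² = 54.68².
Subtracting the TON equation from the TPNV and CMB equations removes the quadratic terms:
80.8 x + 81.6 y = 369.87
154.6 x − 34.0 y = -2581.57
Solving the 2×2 system: x ≈ -12.9, y ≈ 17.3 km.

(-12.9, 17.3)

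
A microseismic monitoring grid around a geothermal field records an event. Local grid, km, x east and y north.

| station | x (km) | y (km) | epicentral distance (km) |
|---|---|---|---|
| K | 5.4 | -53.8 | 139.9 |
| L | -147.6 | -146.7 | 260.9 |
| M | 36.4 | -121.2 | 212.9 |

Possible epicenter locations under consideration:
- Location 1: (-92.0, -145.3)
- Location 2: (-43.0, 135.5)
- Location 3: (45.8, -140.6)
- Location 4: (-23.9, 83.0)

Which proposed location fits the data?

Location 4

For each candidate, compare |candidate − station| to the reported distance:
Location 1: residuals K 6.3, L 205.3, M 82.3 → max 205.3 km
Location 2: residuals K 55.5, L 40.1, M 55.8 → max 55.8 km
Location 3: residuals K 44.2, L 67.4, M 191.3 → max 191.3 km
Location 4: residuals K 0.0, L 0.0, M 0.0 → max 0.0 km
Only Location 4 has all residuals ≈ 0.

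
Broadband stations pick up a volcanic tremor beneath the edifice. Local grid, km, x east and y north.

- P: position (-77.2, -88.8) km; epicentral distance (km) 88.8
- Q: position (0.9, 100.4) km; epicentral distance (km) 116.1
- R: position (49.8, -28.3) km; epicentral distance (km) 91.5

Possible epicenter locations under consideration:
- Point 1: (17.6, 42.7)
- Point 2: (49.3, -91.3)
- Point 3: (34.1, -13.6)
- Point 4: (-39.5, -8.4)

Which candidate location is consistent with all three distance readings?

Point 4

For each candidate, compare |candidate − station| to the reported distance:
Point 1: residuals P 73.3, Q 56.0, R 13.5 → max 73.3 km
Point 2: residuals P 37.7, Q 81.6, R 28.5 → max 81.6 km
Point 3: residuals P 45.5, Q 2.6, R 70.0 → max 70.0 km
Point 4: residuals P 0.0, Q 0.0, R 0.0 → max 0.0 km
Only Point 4 has all residuals ≈ 0.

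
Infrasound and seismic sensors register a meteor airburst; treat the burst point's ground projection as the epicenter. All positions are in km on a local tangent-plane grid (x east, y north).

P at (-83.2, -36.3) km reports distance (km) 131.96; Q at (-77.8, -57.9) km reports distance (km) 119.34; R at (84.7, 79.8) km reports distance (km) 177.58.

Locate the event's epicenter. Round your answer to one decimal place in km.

36.8 km east, -91.2 km north

Circle about each station: (x + 83.2)² + (y + 36.3)² = 131.96²; (x + 77.8)² + (y + 57.9)² = 119.34²; (x − 84.7)² + (y − 79.8)² = 177.58².
Subtracting the P equation from the Q and R equations removes the quadratic terms:
10.8 x − 43.2 y = 4336.73
335.8 x + 232.2 y = -8819.01
Solving the 2×2 system: x ≈ 36.8, y ≈ -91.2 km.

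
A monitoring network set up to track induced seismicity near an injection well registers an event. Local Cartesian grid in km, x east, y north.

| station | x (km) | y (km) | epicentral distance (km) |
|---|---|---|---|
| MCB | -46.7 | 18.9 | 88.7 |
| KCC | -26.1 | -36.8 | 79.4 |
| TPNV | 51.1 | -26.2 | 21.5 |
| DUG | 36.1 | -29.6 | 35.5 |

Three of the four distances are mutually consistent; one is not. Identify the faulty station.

Solve using three stations at a time. Using MCB, KCC, DUG (subtract circle equations pairwise → linear system) gives (x, y) ≈ (41.0, 5.7).
Distances from that point to each station vs reported:
  MCB: calculated 88.7 vs reported 88.7 → residual 0.0 km
  KCC: calculated 79.4 vs reported 79.4 → residual 0.0 km
  TPNV: calculated 33.4 vs reported 21.5 → residual 11.9 km
  DUG: calculated 35.6 vs reported 35.5 → residual 0.1 km
MCB, KCC, DUG are mutually consistent (residuals ≈ 0); TPNV is off by 11.9 km.

TPNV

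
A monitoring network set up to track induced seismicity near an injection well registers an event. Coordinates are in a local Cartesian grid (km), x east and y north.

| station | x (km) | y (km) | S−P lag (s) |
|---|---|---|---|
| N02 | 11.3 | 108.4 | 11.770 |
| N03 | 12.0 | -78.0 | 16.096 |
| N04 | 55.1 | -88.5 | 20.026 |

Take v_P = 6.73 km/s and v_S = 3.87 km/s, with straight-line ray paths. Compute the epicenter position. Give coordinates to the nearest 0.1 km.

Distance from S−P lag: d = Δt · v_P v_S / (v_P − v_S) = Δt · (6.73·3.87)/(6.73−3.87) ≈ 9.1067·Δt.
So d_N02 = 107.19, d_N03 = 146.58, d_N04 = 182.37 km.
Circle about each station: (x − 11.3)² + (y − 108.4)² = 107.19²; (x − 12.0)² + (y + 78.0)² = 146.58²; (x − 55.1)² + (y + 88.5)² = 182.37².
Subtracting the N02 equation from the N03 and N04 equations removes the quadratic terms:
1.4 x − 372.8 y = -15646.25
87.6 x − 393.8 y = -22779.11
Solving the 2×2 system: x ≈ -72.6, y ≈ 41.7 km.

x ≈ -72.6 km, y ≈ 41.7 km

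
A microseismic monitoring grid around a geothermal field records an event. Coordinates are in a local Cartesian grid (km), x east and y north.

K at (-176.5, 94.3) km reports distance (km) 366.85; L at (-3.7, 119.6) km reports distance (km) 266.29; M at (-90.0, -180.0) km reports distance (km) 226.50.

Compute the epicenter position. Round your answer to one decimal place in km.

x ≈ 126.3 km, y ≈ -112.8 km

Circle about each station: (x + 176.5)² + (y − 94.3)² = 366.85²; (x + 3.7)² + (y − 119.6)² = 266.29²; (x + 90.0)² + (y + 180.0)² = 226.50².
Subtracting the K equation from the L and M equations removes the quadratic terms:
345.6 x + 50.6 y = 37941.67
173.0 x − 548.6 y = 83731.93
Solving the 2×2 system: x ≈ 126.3, y ≈ -112.8 km.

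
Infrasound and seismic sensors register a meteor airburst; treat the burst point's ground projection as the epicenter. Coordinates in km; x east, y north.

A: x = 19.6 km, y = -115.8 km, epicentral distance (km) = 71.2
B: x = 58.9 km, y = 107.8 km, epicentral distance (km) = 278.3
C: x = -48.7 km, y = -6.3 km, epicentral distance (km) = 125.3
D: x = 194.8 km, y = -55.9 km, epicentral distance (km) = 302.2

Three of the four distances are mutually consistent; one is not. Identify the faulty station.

Solve using three stations at a time. Using B, C, D (subtract circle equations pairwise → linear system) gives (x, y) ≈ (-100.4, -120.3).
Distances from that point to each station vs reported:
  A: calculated 120.1 vs reported 71.2 → residual 48.9 km
  B: calculated 278.3 vs reported 278.3 → residual 0.0 km
  C: calculated 125.2 vs reported 125.3 → residual 0.1 km
  D: calculated 302.2 vs reported 302.2 → residual 0.0 km
B, C, D are mutually consistent (residuals ≈ 0); A is off by 48.9 km.

A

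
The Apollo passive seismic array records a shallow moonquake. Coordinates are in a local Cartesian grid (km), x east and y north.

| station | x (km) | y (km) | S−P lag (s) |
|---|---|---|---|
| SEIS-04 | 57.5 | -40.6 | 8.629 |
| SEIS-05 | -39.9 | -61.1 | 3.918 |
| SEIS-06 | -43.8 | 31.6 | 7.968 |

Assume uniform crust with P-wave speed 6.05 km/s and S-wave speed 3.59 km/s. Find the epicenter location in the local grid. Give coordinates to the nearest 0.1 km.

Distance from S−P lag: d = Δt · v_P v_S / (v_P − v_S) = Δt · (6.05·3.59)/(6.05−3.59) ≈ 8.8291·Δt.
So d_SEIS-04 = 76.19, d_SEIS-05 = 34.59, d_SEIS-06 = 70.35 km.
Circle about each station: (x − 57.5)² + (y + 40.6)² = 76.19²; (x + 39.9)² + (y + 61.1)² = 34.59²; (x + 43.8)² + (y − 31.6)² = 70.35².
Subtracting the SEIS-04 equation from the SEIS-05 and SEIS-06 equations removes the quadratic terms:
-194.8 x − 41.0 y = 4979.06
-202.6 x + 144.4 y = -1181.82
Solving the 2×2 system: x ≈ -18.4, y ≈ -34.0 km.

-18.4 km east, -34.0 km north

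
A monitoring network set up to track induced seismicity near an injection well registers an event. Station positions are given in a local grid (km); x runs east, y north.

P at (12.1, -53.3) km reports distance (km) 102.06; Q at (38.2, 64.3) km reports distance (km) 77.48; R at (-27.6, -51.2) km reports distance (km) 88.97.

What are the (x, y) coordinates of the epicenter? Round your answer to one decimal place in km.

Circle about each station: (x − 12.1)² + (y + 53.3)² = 102.06²; (x − 38.2)² + (y − 64.3)² = 77.48²; (x + 27.6)² + (y + 51.2)² = 88.97².
Subtracting pairs of circle equations eliminates x²+y² and gives linear equations (the radical axes):
52.2 x + 235.2 y = 7019.52
-79.4 x + 4.2 y = 2896.48
Solving the 2×2 system: x ≈ -34.5, y ≈ 37.5 km.

x ≈ -34.5 km, y ≈ 37.5 km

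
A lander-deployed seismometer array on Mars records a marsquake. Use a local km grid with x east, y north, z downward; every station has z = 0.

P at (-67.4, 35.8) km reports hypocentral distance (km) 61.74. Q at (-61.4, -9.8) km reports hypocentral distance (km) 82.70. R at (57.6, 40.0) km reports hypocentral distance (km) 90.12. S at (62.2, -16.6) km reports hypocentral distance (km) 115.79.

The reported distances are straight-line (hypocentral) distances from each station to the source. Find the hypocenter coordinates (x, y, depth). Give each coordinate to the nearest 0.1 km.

Each station gives a sphere (x−x_i)² + (y−y_i)² + z² = d_i² (stations at z=0).
Subtracting the P sphere from Q and R: z² cancels, leaving linear equations in x and y:
12.0 x − 91.2 y = -4985.86
250.0 x + 8.4 y = -5216.43
Solving: x ≈ -22.603, y ≈ 51.696 km (keep extra digits for the depth step; rounded: -22.6, 51.7).
Then from the P sphere: z² = 61.74² − (x + 67.4)² − (y − 35.8)² with x = -22.603, y = 51.696, so z ≈ 39.400 ≈ 39.4 km.
Check against S (with the unrounded solution): distance 115.79 ≈ 115.79 km. ✓

(-22.6, 51.7, 39.4)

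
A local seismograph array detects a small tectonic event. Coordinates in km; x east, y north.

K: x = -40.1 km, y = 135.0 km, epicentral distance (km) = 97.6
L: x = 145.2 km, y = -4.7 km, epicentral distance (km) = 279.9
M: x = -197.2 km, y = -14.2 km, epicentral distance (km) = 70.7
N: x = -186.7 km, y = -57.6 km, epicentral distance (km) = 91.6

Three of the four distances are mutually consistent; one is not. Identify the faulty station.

Solve using three stations at a time. Using L, M, N (subtract circle equations pairwise → linear system) gives (x, y) ≈ (-133.8, 17.2).
Distances from that point to each station vs reported:
  K: calculated 150.5 vs reported 97.6 → residual 52.9 km
  L: calculated 279.9 vs reported 279.9 → residual 0.0 km
  M: calculated 70.7 vs reported 70.7 → residual 0.0 km
  N: calculated 91.6 vs reported 91.6 → residual 0.0 km
L, M, N are mutually consistent (residuals ≈ 0); K is off by 52.9 km.

K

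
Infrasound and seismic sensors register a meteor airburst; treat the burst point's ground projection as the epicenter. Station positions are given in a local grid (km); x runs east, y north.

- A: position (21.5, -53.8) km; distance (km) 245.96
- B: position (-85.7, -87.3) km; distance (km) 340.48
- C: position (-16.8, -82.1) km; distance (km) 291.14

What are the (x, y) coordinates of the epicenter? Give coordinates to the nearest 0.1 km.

x ≈ 157.1 km, y ≈ 151.4 km

Circle about each station: (x − 21.5)² + (y + 53.8)² = 245.96²; (x + 85.7)² + (y + 87.3)² = 340.48²; (x + 16.8)² + (y + 82.1)² = 291.14².
Subtracting pairs of circle equations eliminates x²+y² and gives linear equations (the radical axes):
-214.4 x − 67.0 y = -43821.22
-76.6 x − 56.6 y = -20600.22
Solving the 2×2 system: x ≈ 157.1, y ≈ 151.4 km.
Check against A (with the unrounded x, y): √((x − 21.5)²+(y + 53.8)²) = 245.92 ≈ 245.96 km. ✓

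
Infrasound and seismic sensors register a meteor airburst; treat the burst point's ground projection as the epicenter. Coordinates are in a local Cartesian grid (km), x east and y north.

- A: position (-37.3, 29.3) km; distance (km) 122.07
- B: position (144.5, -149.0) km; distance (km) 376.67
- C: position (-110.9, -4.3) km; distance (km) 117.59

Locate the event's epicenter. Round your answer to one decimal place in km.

-126.9 km east, 112.2 km north

Circle about each station: (x + 37.3)² + (y − 29.3)² = 122.07²; (x − 144.5)² + (y + 149.0)² = 376.67²; (x + 110.9)² + (y + 4.3)² = 117.59².
Subtracting the A equation from the B and C equations removes the quadratic terms:
363.6 x − 356.6 y = -86147.73
-147.2 x − 67.2 y = 11141.20
Solving the 2×2 system: x ≈ -126.9, y ≈ 112.2 km.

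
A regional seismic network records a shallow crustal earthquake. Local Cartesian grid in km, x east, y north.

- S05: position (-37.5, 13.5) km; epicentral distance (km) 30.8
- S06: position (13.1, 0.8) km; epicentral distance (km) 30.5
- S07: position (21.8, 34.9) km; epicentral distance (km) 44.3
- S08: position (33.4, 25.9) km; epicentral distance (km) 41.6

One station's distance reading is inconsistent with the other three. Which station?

Solve using three stations at a time. Using S05, S06, S08 (subtract circle equations pairwise → linear system) gives (x, y) ≈ (-8.1, 22.8).
Distances from that point to each station vs reported:
  S05: calculated 30.8 vs reported 30.8 → residual 0.0 km
  S06: calculated 30.5 vs reported 30.5 → residual 0.0 km
  S07: calculated 32.3 vs reported 44.3 → residual 12.0 km
  S08: calculated 41.6 vs reported 41.6 → residual 0.0 km
S05, S06, S08 are mutually consistent (residuals ≈ 0); S07 is off by 12.0 km.

S07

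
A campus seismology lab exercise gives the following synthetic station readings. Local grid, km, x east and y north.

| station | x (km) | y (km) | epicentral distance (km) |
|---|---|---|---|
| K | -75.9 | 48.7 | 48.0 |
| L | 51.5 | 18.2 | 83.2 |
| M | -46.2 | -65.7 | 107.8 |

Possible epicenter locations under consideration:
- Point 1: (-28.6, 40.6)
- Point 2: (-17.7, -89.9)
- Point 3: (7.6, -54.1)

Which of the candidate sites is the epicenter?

For each candidate, compare |candidate − station| to the reported distance:
Point 1: residuals K 0.0, L 0.0, M 0.1 → max 0.1 km
Point 2: residuals K 102.3, L 45.2, M 70.4 → max 102.3 km
Point 3: residuals K 84.4, L 1.4, M 52.8 → max 84.4 km
Only Point 1 has all residuals ≈ 0.

Point 1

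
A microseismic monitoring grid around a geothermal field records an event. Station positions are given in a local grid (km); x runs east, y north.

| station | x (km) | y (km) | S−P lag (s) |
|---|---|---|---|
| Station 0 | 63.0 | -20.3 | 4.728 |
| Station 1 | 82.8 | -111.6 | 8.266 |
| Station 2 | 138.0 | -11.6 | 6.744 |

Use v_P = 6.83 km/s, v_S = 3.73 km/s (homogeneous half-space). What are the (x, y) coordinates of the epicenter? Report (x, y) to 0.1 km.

Distance from S−P lag: d = Δt · v_P v_S / (v_P − v_S) = Δt · (6.83·3.73)/(6.83−3.73) ≈ 8.2180·Δt.
So d_Station 0 = 38.85, d_Station 1 = 67.93, d_Station 2 = 55.42 km.
Circle about each station: (x − 63.0)² + (y + 20.3)² = 38.85²; (x − 82.8)² + (y + 111.6)² = 67.93²; (x − 138.0)² + (y + 11.6)² = 55.42².
Subtracting the Station 0 equation from the Station 1 and Station 2 equations removes the quadratic terms:
39.6 x − 182.6 y = 11824.15
150.0 x + 17.4 y = 13235.42
Solving the 2×2 system: x ≈ 93.4, y ≈ -44.5 km.

x ≈ 93.4 km, y ≈ -44.5 km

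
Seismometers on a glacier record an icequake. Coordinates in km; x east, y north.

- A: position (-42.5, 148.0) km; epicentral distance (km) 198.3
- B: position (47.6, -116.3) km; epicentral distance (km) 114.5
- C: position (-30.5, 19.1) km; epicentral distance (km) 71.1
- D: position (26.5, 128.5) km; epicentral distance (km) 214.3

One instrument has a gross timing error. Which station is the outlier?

Solve using three stations at a time. Using A, B, C (subtract circle equations pairwise → linear system) gives (x, y) ≈ (-45.9, -50.2).
Distances from that point to each station vs reported:
  A: calculated 198.3 vs reported 198.3 → residual 0.0 km
  B: calculated 114.5 vs reported 114.5 → residual 0.0 km
  C: calculated 71.0 vs reported 71.1 → residual 0.1 km
  D: calculated 192.8 vs reported 214.3 → residual 21.5 km
A, B, C are mutually consistent (residuals ≈ 0); D is off by 21.5 km.

D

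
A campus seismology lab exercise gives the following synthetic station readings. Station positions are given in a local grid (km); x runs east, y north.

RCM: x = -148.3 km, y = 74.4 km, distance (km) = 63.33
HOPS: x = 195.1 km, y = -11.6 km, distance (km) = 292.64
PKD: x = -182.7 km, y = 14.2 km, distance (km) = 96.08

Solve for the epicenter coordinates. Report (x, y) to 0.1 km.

Circle about each station: (x + 148.3)² + (y − 74.4)² = 63.33²; (x − 195.1)² + (y + 11.6)² = 292.64²; (x + 182.7)² + (y − 14.2)² = 96.08².
Subtracting pairs of circle equations eliminates x²+y² and gives linear equations (the radical axes):
686.8 x − 172.0 y = -70957.16
-68.8 x − 120.4 y = 832.00
Solving the 2×2 system: x ≈ -91.9, y ≈ 45.6 km.

(-91.9, 45.6)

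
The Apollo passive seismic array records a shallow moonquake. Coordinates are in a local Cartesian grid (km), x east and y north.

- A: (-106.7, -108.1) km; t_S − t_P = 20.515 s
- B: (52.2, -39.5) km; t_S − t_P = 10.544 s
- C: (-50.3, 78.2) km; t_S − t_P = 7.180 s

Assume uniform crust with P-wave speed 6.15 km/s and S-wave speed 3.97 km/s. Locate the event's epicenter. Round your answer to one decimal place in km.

Distance from S−P lag: d = Δt · v_P v_S / (v_P − v_S) = Δt · (6.15·3.97)/(6.15−3.97) ≈ 11.1998·Δt.
So d_A = 229.76, d_B = 118.09, d_C = 80.41 km.
Circle about each station: (x + 106.7)² + (y + 108.1)² = 229.76²; (x − 52.2)² + (y + 39.5)² = 118.09²; (x + 50.3)² + (y − 78.2)² = 80.41².
Subtracting pairs of circle equations eliminates x²+y² and gives linear equations (the radical axes):
317.8 x + 137.2 y = 20059.00
112.8 x + 372.6 y = 31898.72
Solving the 2×2 system: x ≈ 30.1, y ≈ 76.5 km.
Check against A (with the unrounded x, y): √((x + 106.7)²+(y + 108.1)²) = 229.76 ≈ 229.76 km. ✓

30.1 km east, 76.5 km north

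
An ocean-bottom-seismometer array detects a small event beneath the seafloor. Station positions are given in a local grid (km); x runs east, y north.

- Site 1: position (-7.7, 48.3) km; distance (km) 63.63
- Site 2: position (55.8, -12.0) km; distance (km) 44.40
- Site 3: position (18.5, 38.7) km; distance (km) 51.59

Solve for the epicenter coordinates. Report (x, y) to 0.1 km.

Circle about each station: (x + 7.7)² + (y − 48.3)² = 63.63²; (x − 55.8)² + (y + 12.0)² = 44.40²; (x − 18.5)² + (y − 38.7)² = 51.59².
Subtracting pairs of circle equations eliminates x²+y² and gives linear equations (the radical axes):
127.0 x − 120.6 y = 2942.88
52.4 x − 19.2 y = 835.01
Solving the 2×2 system: x ≈ 11.4, y ≈ -12.4 km.

x ≈ 11.4 km, y ≈ -12.4 km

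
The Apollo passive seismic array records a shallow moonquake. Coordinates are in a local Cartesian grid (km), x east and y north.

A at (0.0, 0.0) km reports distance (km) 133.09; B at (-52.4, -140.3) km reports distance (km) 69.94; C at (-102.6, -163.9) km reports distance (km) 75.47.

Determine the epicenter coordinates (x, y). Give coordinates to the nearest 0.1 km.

Circle about each station: x² + y² = 133.09²; (x + 52.4)² + (y + 140.3)² = 69.94²; (x + 102.6)² + (y + 163.9)² = 75.47².
Subtracting the A equation from the B and C equations removes the quadratic terms:
-104.8 x − 280.6 y = 35251.19
-205.2 x − 327.8 y = 49407.20
Solving the 2×2 system: x ≈ -99.4, y ≈ -88.5 km.

x ≈ -99.4 km, y ≈ -88.5 km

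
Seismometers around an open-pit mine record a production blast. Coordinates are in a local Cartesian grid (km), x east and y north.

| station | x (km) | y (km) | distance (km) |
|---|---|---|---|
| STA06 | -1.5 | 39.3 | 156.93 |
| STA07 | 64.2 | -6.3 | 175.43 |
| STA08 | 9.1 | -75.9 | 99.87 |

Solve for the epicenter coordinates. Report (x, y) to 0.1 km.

(-89.7, -90.5)

Circle about each station: (x + 1.5)² + (y − 39.3)² = 156.93²; (x − 64.2)² + (y + 6.3)² = 175.43²; (x − 9.1)² + (y + 75.9)² = 99.87².
Subtracting the STA06 equation from the STA07 and STA08 equations removes the quadratic terms:
131.4 x − 91.2 y = -3534.07
21.2 x − 230.4 y = 18949.89
Solving the 2×2 system: x ≈ -89.7, y ≈ -90.5 km.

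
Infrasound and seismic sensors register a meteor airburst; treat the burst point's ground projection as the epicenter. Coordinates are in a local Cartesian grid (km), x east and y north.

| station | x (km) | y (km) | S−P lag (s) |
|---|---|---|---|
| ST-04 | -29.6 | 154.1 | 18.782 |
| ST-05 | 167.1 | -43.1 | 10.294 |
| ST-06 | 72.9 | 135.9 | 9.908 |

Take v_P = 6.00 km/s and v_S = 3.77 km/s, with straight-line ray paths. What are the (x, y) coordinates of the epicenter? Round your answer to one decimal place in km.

x ≈ 133.6 km, y ≈ 55.8 km

Distance from S−P lag: d = Δt · v_P v_S / (v_P − v_S) = Δt · (6.00·3.77)/(6.00−3.77) ≈ 10.1435·Δt.
So d_ST-04 = 190.52, d_ST-05 = 104.42, d_ST-06 = 100.50 km.
Circle about each station: (x + 29.6)² + (y − 154.1)² = 190.52²; (x − 167.1)² + (y + 43.1)² = 104.42²; (x − 72.9)² + (y − 135.9)² = 100.50².
Subtracting pairs of circle equations eliminates x²+y² and gives linear equations (the radical axes):
393.4 x − 394.4 y = 30551.38
205.0 x − 36.4 y = 25357.87
Solving the 2×2 system: x ≈ 133.6, y ≈ 55.8 km.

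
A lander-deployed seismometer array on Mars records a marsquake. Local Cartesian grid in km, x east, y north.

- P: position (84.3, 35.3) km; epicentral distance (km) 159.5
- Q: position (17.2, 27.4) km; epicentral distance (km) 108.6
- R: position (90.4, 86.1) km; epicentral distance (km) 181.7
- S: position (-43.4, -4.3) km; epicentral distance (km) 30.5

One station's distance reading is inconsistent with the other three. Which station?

Solve using three stations at a time. Using P, R, S (subtract circle equations pairwise → linear system) gives (x, y) ≈ (-72.4, 5.3).
Distances from that point to each station vs reported:
  P: calculated 159.5 vs reported 159.5 → residual 0.0 km
  Q: calculated 92.2 vs reported 108.6 → residual 16.4 km
  R: calculated 181.7 vs reported 181.7 → residual 0.0 km
  S: calculated 30.5 vs reported 30.5 → residual 0.0 km
P, R, S are mutually consistent (residuals ≈ 0); Q is off by 16.4 km.

Q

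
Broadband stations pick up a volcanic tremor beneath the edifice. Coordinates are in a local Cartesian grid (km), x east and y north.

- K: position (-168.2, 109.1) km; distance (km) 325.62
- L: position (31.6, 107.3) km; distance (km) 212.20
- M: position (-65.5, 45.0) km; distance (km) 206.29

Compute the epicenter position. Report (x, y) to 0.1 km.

Circle about each station: (x + 168.2)² + (y − 109.1)² = 325.62²; (x − 31.6)² + (y − 107.3)² = 212.20²; (x + 65.5)² + (y − 45.0)² = 206.29².
Subtracting the K equation from the L and M equations removes the quadratic terms:
399.6 x − 3.6 y = 33317.34
205.4 x − 128.2 y = 29594.02
Solving the 2×2 system: x ≈ 82.5, y ≈ -98.7 km.

x ≈ 82.5 km, y ≈ -98.7 km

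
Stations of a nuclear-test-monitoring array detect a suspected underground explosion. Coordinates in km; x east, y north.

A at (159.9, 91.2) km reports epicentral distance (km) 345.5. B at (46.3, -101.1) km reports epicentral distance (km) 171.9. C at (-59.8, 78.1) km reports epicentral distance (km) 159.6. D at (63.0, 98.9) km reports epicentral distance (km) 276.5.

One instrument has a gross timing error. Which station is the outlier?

C

Solve using three stations at a time. Using A, B, D (subtract circle equations pairwise → linear system) gives (x, y) ≈ (-125.8, -103.3).
Distances from that point to each station vs reported:
  A: calculated 345.6 vs reported 345.5 → residual 0.1 km
  B: calculated 172.1 vs reported 171.9 → residual 0.2 km
  C: calculated 193.0 vs reported 159.6 → residual 33.4 km
  D: calculated 276.6 vs reported 276.5 → residual 0.1 km
A, B, D are mutually consistent (residuals ≈ 0); C is off by 33.4 km.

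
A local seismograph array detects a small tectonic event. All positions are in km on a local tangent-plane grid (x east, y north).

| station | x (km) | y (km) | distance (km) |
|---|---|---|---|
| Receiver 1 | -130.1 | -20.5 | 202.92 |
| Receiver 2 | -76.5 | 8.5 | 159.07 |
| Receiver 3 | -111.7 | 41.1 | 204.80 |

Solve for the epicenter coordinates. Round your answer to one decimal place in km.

x ≈ 70.2 km, y ≈ -53.0 km

Circle about each station: (x + 130.1)² + (y + 20.5)² = 202.92²; (x + 76.5)² + (y − 8.5)² = 159.07²; (x + 111.7)² + (y − 41.1)² = 204.80².
Subtracting pairs of circle equations eliminates x²+y² and gives linear equations (the radical axes):
107.2 x + 58.0 y = 4451.50
36.8 x + 123.2 y = -3946.67
Solving the 2×2 system: x ≈ 70.2, y ≈ -53.0 km.
Check against Receiver 1 (with the unrounded x, y): √((x + 130.1)²+(y + 20.5)²) = 202.92 ≈ 202.92 km. ✓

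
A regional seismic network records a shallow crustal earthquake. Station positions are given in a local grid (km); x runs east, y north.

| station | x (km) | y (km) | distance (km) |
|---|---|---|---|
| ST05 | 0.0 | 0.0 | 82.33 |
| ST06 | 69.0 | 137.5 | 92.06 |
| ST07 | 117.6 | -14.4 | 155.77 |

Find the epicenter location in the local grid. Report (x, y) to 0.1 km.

(-4.6, 82.2)

Circle about each station: x² + y² = 82.33²; (x − 69.0)² + (y − 137.5)² = 92.06²; (x − 117.6)² + (y + 14.4)² = 155.77².
Subtracting the ST05 equation from the ST06 and ST07 equations removes the quadratic terms:
138.0 x + 275.0 y = 21970.44
235.2 x − 28.8 y = -3448.94
Solving the 2×2 system: x ≈ -4.6, y ≈ 82.2 km.
Check against ST05 (with the unrounded x, y): √(x²+y²) = 82.33 ≈ 82.33 km. ✓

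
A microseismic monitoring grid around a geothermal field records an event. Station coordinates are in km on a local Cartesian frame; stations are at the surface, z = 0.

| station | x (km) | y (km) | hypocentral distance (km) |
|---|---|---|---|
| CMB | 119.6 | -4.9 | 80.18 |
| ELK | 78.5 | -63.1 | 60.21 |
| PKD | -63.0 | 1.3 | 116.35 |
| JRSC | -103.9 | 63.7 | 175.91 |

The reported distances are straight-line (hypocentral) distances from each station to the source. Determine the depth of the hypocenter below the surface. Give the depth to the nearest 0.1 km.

30.0 km

Each station gives a sphere (x−x_i)² + (y−y_i)² + z² = d_i² (stations at z=0).
Subtracting the CMB sphere from ELK and PKD: z² cancels, leaving linear equations in x and y:
-82.2 x − 116.4 y = -1380.72
-365.2 x + 12.4 y = -17465.97
Solving: x ≈ 47.099, y ≈ -21.399 km (keep extra digits for the depth step; rounded: 47.1, -21.4).
Then from the CMB sphere: z² = 80.18² − (x − 119.6)² − (y + 4.9)² with x = 47.099, y = -21.399, so z ≈ 30.004 ≈ 30.0 km.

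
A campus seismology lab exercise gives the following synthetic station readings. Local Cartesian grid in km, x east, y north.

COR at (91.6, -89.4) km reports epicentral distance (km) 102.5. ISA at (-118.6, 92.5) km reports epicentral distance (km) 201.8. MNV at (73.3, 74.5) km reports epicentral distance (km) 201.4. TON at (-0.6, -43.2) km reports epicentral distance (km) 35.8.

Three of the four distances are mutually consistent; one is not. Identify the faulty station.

Solve using three stations at a time. Using COR, ISA, TON (subtract circle equations pairwise → linear system) gives (x, y) ≈ (-10.3, -77.8).
Distances from that point to each station vs reported:
  COR: calculated 102.5 vs reported 102.5 → residual 0.0 km
  ISA: calculated 201.8 vs reported 201.8 → residual 0.0 km
  MNV: calculated 173.7 vs reported 201.4 → residual 27.7 km
  TON: calculated 35.9 vs reported 35.8 → residual 0.1 km
COR, ISA, TON are mutually consistent (residuals ≈ 0); MNV is off by 27.7 km.

MNV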